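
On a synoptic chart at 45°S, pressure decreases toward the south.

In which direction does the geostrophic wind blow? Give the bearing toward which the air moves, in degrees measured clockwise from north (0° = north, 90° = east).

090°

The pressure-gradient force points toward the south (bearing 180°).
Geostrophic balance: in the Southern Hemisphere the Coriolis force deflects motion to the left, so the geostrophic wind blows 90° to the left of the pressure-gradient force (low pressure on the right).
Rotating 180° by 90° counterclockwise gives 090° — the wind blows toward the east.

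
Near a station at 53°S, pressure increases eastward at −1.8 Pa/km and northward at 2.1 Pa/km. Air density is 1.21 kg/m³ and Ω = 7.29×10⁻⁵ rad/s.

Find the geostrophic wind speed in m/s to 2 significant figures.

20 m/s

Coriolis parameter at 53°S:
f = 2Ω sin φ = 2 × 7.29×10⁻⁵ × sin 53° = 1.16×10⁻⁴ s⁻¹
In the Southern Hemisphere f is negative: f = −1.16×10⁻⁴ s⁻¹.
Component geostrophic relations (x east, y north):
u_g = −(1/(fρ)) ∂P/∂y,  v_g = (1/(fρ)) ∂P/∂x
u_g = −(2.1×10⁻³)/(−1.16×10⁻⁴ × 1.21) = 14.9 m/s;  v_g = (−1.8×10⁻³)/(−1.16×10⁻⁴ × 1.21) = 12.8 m/s
|V_g| = √(u_g² + v_g²) = 19.6 m/s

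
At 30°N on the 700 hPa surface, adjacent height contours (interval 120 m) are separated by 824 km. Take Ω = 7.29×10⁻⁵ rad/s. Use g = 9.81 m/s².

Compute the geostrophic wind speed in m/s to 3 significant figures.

Coriolis parameter at 30°N:
f = 2Ω sin φ = 2 × 7.29×10⁻⁵ × sin 30° = 7.29×10⁻⁵ s⁻¹
Height gradient: |∂Z/∂n| = 120 m / 824000 m = 1.46×10⁻⁴
On a pressure surface, geostrophic balance gives V_g = (g/f)|∂Z/∂n|:
V_g = 9.81 × 1.46×10⁻⁴ / 7.29×10⁻⁵ = 19.6 m/s

19.6 m/s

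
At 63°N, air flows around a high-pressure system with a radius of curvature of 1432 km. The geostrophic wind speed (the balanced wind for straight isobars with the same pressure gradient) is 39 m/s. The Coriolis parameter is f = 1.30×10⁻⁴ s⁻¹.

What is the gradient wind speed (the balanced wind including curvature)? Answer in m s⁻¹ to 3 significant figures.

Around a high, pressure-gradient force acts outward with centrifugal, so Coriolis balances both:
fV = (1/ρ)|∂P/∂n| + V²/R  →  V² − fR·V + fR·V_g = 0
With fR = 1.30×10⁻⁴ × 1432×10³ m = 186 m/s:
V = [fR − √((fR)² − 4 fR V_g)]/2 = [186 − √(186² − 4×186×39)]/2 = 55.6 m/s
Supergeostrophic (V > V_g = 39 m/s), as expected around a high.

55.6 m s⁻¹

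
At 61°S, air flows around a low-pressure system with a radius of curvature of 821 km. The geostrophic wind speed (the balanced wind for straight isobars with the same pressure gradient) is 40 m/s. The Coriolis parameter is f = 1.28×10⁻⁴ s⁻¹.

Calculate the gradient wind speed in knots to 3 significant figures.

60.1 knots

Around a low, centrifugal force acts outward with Coriolis, so pressure-gradient force balances both:
(1/ρ)|∂P/∂n| = fV + V²/R  →  V² + fR·V − fR·V_g = 0
With fR = 1.28×10⁻⁴ × 821×10³ m = 105 m/s:
V = [−fR + √((fR)² + 4 fR V_g)]/2 = [−105 + √(105² + 4×105×40)]/2 = 30.9 m/s
Subgeostrophic (V < V_g = 40 m/s), as expected around a low.
Converting: 30.9 m/s × 1.944 = 60.1 knots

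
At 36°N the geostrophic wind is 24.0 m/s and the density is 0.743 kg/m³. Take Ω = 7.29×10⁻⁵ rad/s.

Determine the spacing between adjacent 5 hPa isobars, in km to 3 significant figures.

327 km

Coriolis parameter at 36°N:
f = 2Ω sin φ = 2 × 7.29×10⁻⁵ × sin 36° = 8.57×10⁻⁵ s⁻¹
Geostrophic balance rearranged: |∂P/∂n| = f ρ V_g
|∂P/∂n| = 8.57×10⁻⁵ × 0.743 × 24.0 = 1.53×10⁻³ Pa/m
Isobar spacing: Δn = ΔP/|∂P/∂n| = 500 Pa / 1.53×10⁻³ Pa/m = 327185 m ≈ 327 km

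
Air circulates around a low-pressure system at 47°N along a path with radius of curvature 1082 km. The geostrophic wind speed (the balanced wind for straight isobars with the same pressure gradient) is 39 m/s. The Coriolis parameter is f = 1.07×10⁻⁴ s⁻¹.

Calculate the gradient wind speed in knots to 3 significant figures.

Around a low, centrifugal force acts outward with Coriolis, so pressure-gradient force balances both:
(1/ρ)|∂P/∂n| = fV + V²/R  →  V² + fR·V − fR·V_g = 0
With fR = 1.07×10⁻⁴ × 1082×10³ m = 116 m/s:
V = [−fR + √((fR)² + 4 fR V_g)]/2 = [−116 + √(116² + 4×116×39)]/2 = 30.8 m/s
Subgeostrophic (V < V_g = 39 m/s), as expected around a low.
Converting: 30.8 m/s × 1.944 = 59.9 knots

59.9 knots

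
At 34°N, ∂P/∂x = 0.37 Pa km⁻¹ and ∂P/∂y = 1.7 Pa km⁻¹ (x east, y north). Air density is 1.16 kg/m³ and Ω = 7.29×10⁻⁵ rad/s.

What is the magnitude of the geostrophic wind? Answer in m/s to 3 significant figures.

18.4 m/s

Coriolis parameter at 34°N:
f = 2Ω sin φ = 2 × 7.29×10⁻⁵ × sin 34° = 8.15×10⁻⁵ s⁻¹
Component geostrophic relations (x east, y north):
u_g = −(1/(fρ)) ∂P/∂y,  v_g = (1/(fρ)) ∂P/∂x
u_g = −(1.7×10⁻³)/(8.15×10⁻⁵ × 1.16) = −18.0 m/s;  v_g = (0.37×10⁻³)/(8.15×10⁻⁵ × 1.16) = 3.91 m/s
|V_g| = √(u_g² + v_g²) = 18.4 m/s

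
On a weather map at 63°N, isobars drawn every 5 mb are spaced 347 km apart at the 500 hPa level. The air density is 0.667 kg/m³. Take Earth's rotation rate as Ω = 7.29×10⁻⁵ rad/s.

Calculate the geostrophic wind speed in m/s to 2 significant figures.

17 m/s

Coriolis parameter at 63°N:
f = 2Ω sin φ = 2 × 7.29×10⁻⁵ × sin 63° = 1.30×10⁻⁴ s⁻¹
Pressure gradient: |∂P/∂n| = 500 Pa / 347000 m = 1.44×10⁻³ Pa/m
Geostrophic balance (pressure-gradient force = Coriolis force):
V_g = (1/(fρ)) |∂P/∂n| = 1.44×10⁻³ / (1.30×10⁻⁴ × 0.667) = 16.6 m/s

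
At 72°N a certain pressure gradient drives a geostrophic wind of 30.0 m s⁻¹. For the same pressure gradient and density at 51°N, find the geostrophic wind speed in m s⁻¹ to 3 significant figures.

36.7 m s⁻¹

With the same pressure gradient and density, V_g ∝ 1/f ∝ 1/sin φ.
V₂ = V₁ · sin φ₁ / sin φ₂ = 30.0 × sin 72° / sin 51°
V₂ = 30.0 × 0.9511/0.7771 = 36.7 m s⁻¹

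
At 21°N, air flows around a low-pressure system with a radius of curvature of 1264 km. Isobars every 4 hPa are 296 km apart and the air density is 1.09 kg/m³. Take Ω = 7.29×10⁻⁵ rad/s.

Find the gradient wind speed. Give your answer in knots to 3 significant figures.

Coriolis parameter at 21°N:
f = 2Ω sin φ = 2 × 7.29×10⁻⁵ × sin 21° = 5.23×10⁻⁵ s⁻¹
Pressure gradient: |∂P/∂n| = 400 Pa / 296000 m = 1.35×10⁻³ Pa/m
Geostrophic speed: V_g = |∂P/∂n|/(fρ) = 1.35×10⁻³/(5.23×10⁻⁵ × 1.09) = 23.7 m/s
Around a low, centrifugal force acts outward with Coriolis, so pressure-gradient force balances both:
(1/ρ)|∂P/∂n| = fV + V²/R  →  V² + fR·V − fR·V_g = 0
With fR = 5.23×10⁻⁵ × 1264×10³ m = 66.0 m/s:
V = [−fR + √((fR)² + 4 fR V_g)]/2 = [−66.0 + √(66.0² + 4×66.0×23.7)]/2 = 18.5 m/s
Subgeostrophic (V < V_g = 23.7 m/s), as expected around a low.
Converting: 18.5 m/s × 1.944 = 36.0 knots

36.0 knots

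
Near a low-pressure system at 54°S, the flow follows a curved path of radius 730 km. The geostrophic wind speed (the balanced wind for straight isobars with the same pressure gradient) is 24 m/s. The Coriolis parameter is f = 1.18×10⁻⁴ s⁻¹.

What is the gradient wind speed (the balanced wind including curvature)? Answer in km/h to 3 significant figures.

Around a low, centrifugal force acts outward with Coriolis, so pressure-gradient force balances both:
(1/ρ)|∂P/∂n| = fV + V²/R  →  V² + fR·V − fR·V_g = 0
With fR = 1.18×10⁻⁴ × 730×10³ m = 86.1 m/s:
V = [−fR + √((fR)² + 4 fR V_g)]/2 = [−86.1 + √(86.1² + 4×86.1×24)]/2 = 19.6 m/s
Subgeostrophic (V < V_g = 24 m/s), as expected around a low.
Converting: 19.6 m/s × 3.6 = 70.4 km/h

70.4 km/h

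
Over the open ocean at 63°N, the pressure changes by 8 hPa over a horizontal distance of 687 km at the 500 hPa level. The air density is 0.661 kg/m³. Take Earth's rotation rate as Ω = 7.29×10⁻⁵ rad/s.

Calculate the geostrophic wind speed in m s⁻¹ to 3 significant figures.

13.6 m s⁻¹

Coriolis parameter at 63°N:
f = 2Ω sin φ = 2 × 7.29×10⁻⁵ × sin 63° = 1.30×10⁻⁴ s⁻¹
Pressure gradient: |∂P/∂n| = 800 Pa / 687000 m = 1.16×10⁻³ Pa/m
Geostrophic balance (pressure-gradient force = Coriolis force):
V_g = (1/(fρ)) |∂P/∂n| = 1.16×10⁻³ / (1.30×10⁻⁴ × 0.661) = 13.6 m/s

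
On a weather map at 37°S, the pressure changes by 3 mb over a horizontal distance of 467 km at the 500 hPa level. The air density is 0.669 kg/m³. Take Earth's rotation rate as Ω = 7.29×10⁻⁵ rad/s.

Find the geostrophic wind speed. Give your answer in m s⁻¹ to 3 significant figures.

10.9 m s⁻¹

Coriolis parameter at 37°S:
f = 2Ω sin φ = 2 × 7.29×10⁻⁵ × sin 37° = 8.77×10⁻⁵ s⁻¹
Pressure gradient: |∂P/∂n| = 300 Pa / 467000 m = 6.42×10⁻⁴ Pa/m
Geostrophic balance (pressure-gradient force = Coriolis force):
V_g = (1/(fρ)) |∂P/∂n| = 6.42×10⁻⁴ / (8.77×10⁻⁵ × 0.669) = 10.9 m/s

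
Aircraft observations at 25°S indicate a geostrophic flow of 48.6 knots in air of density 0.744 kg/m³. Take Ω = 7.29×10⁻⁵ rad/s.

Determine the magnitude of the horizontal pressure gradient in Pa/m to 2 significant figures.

1.1×10⁻³ Pa/m

Coriolis parameter at 25°S:
f = 2Ω sin φ = 2 × 7.29×10⁻⁵ × sin 25° = 6.16×10⁻⁵ s⁻¹
Wind speed in SI: 48.6 knots = 25.0 m/s
Geostrophic balance rearranged: |∂P/∂n| = f ρ V_g
|∂P/∂n| = 6.16×10⁻⁵ × 0.744 × 25.0 = 1.15×10⁻³ Pa/m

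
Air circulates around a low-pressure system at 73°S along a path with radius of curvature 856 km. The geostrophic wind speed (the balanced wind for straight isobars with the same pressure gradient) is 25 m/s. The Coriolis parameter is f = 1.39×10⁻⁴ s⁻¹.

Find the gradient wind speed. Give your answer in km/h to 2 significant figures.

76 km/h

Around a low, centrifugal force acts outward with Coriolis, so pressure-gradient force balances both:
(1/ρ)|∂P/∂n| = fV + V²/R  →  V² + fR·V − fR·V_g = 0
With fR = 1.39×10⁻⁴ × 856×10³ m = 119 m/s:
V = [−fR + √((fR)² + 4 fR V_g)]/2 = [−119 + √(119² + 4×119×25)]/2 = 21.2 m/s
Subgeostrophic (V < V_g = 25 m/s), as expected around a low.
Converting: 21.2 m/s × 3.6 = 76 km/h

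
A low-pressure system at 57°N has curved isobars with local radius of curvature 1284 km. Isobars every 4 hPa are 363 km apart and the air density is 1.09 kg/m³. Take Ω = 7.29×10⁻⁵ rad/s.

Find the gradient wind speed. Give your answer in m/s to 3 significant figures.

7.87 m/s

Coriolis parameter at 57°N:
f = 2Ω sin φ = 2 × 7.29×10⁻⁵ × sin 57° = 1.22×10⁻⁴ s⁻¹
Pressure gradient: |∂P/∂n| = 400 Pa / 363000 m = 1.10×10⁻³ Pa/m
Geostrophic speed: V_g = |∂P/∂n|/(fρ) = 1.10×10⁻³/(1.22×10⁻⁴ × 1.09) = 8.27 m/s
Around a low, centrifugal force acts outward with Coriolis, so pressure-gradient force balances both:
(1/ρ)|∂P/∂n| = fV + V²/R  →  V² + fR·V − fR·V_g = 0
With fR = 1.22×10⁻⁴ × 1284×10³ m = 157 m/s:
V = [−fR + √((fR)² + 4 fR V_g)]/2 = [−157 + √(157² + 4×157×8.27)]/2 = 7.87 m/s
Subgeostrophic (V < V_g = 8.27 m/s), as expected around a low.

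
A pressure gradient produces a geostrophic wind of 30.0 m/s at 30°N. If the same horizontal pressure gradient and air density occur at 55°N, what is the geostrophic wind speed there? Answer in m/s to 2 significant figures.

With the same pressure gradient and density, V_g ∝ 1/f ∝ 1/sin φ.
V₂ = V₁ · sin φ₁ / sin φ₂ = 30.0 × sin 30° / sin 55°
V₂ = 30.0 × 0.5000/0.8192 = 18 m/s

18 m/s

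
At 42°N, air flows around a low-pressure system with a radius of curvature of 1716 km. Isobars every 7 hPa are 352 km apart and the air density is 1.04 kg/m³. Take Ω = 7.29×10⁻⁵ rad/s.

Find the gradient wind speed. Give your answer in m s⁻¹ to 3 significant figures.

Coriolis parameter at 42°N:
f = 2Ω sin φ = 2 × 7.29×10⁻⁵ × sin 42° = 9.76×10⁻⁵ s⁻¹
Pressure gradient: |∂P/∂n| = 700 Pa / 352000 m = 1.99×10⁻³ Pa/m
Geostrophic speed: V_g = |∂P/∂n|/(fρ) = 1.99×10⁻³/(9.76×10⁻⁵ × 1.04) = 19.6 m/s
Around a low, centrifugal force acts outward with Coriolis, so pressure-gradient force balances both:
(1/ρ)|∂P/∂n| = fV + V²/R  →  V² + fR·V − fR·V_g = 0
With fR = 9.76×10⁻⁵ × 1716×10³ m = 167 m/s:
V = [−fR + √((fR)² + 4 fR V_g)]/2 = [−167 + √(167² + 4×167×19.6)]/2 = 17.7 m/s
Subgeostrophic (V < V_g = 19.6 m/s), as expected around a low.

17.7 m s⁻¹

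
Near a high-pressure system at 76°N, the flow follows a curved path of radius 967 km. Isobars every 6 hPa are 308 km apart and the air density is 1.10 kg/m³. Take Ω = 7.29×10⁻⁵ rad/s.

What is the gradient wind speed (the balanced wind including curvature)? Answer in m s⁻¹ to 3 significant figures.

Coriolis parameter at 76°N:
f = 2Ω sin φ = 2 × 7.29×10⁻⁵ × sin 76° = 1.41×10⁻⁴ s⁻¹
Pressure gradient: |∂P/∂n| = 600 Pa / 308000 m = 1.95×10⁻³ Pa/m
Geostrophic speed: V_g = |∂P/∂n|/(fρ) = 1.95×10⁻³/(1.41×10⁻⁴ × 1.10) = 12.5 m/s
Around a high, pressure-gradient force acts outward with centrifugal, so Coriolis balances both:
fV = (1/ρ)|∂P/∂n| + V²/R  →  V² − fR·V + fR·V_g = 0
With fR = 1.41×10⁻⁴ × 967×10³ m = 137 m/s:
V = [fR − √((fR)² − 4 fR V_g)]/2 = [137 − √(137² − 4×137×12.5)]/2 = 13.9 m/s
Supergeostrophic (V > V_g = 12.5 m/s), as expected around a high.

13.9 m s⁻¹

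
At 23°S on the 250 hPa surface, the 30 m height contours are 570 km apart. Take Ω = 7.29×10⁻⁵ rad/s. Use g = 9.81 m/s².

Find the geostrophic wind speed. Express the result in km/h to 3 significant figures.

32.6 km/h

Coriolis parameter at 23°S:
f = 2Ω sin φ = 2 × 7.29×10⁻⁵ × sin 23° = 5.70×10⁻⁵ s⁻¹
Height gradient: |∂Z/∂n| = 30 m / 570000 m = 5.26×10⁻⁵
On a pressure surface, geostrophic balance gives V_g = (g/f)|∂Z/∂n|:
V_g = 9.81 × 5.26×10⁻⁵ / 5.70×10⁻⁵ = 9.06 m/s
Converting: 9.06 m/s × 3.6 = 32.6 km/h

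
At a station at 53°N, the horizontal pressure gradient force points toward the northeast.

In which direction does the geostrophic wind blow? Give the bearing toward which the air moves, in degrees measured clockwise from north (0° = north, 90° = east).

The pressure-gradient force points toward the northeast (bearing 045°).
Geostrophic balance: in the Northern Hemisphere the Coriolis force deflects motion to the right, so the geostrophic wind blows 90° to the right of the pressure-gradient force (low pressure on the left).
Rotating 045° by 90° clockwise gives 135° — the wind blows toward the southeast.

135°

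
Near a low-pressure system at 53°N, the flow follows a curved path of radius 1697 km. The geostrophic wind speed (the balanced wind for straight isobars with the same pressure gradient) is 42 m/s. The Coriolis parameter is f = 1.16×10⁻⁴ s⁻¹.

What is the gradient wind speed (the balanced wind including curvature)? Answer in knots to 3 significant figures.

69.1 knots

Around a low, centrifugal force acts outward with Coriolis, so pressure-gradient force balances both:
(1/ρ)|∂P/∂n| = fV + V²/R  →  V² + fR·V − fR·V_g = 0
With fR = 1.16×10⁻⁴ × 1697×10³ m = 197 m/s:
V = [−fR + √((fR)² + 4 fR V_g)]/2 = [−197 + √(197² + 4×197×42)]/2 = 35.6 m/s
Subgeostrophic (V < V_g = 42 m/s), as expected around a low.
Converting: 35.6 m/s × 1.944 = 69.1 knots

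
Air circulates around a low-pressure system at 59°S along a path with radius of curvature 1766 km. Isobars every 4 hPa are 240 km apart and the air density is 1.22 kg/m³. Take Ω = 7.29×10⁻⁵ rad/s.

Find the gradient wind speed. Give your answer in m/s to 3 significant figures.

10.4 m/s

Coriolis parameter at 59°S:
f = 2Ω sin φ = 2 × 7.29×10⁻⁵ × sin 59° = 1.25×10⁻⁴ s⁻¹
Pressure gradient: |∂P/∂n| = 400 Pa / 240000 m = 1.67×10⁻³ Pa/m
Geostrophic speed: V_g = |∂P/∂n|/(fρ) = 1.67×10⁻³/(1.25×10⁻⁴ × 1.22) = 10.9 m/s
Around a low, centrifugal force acts outward with Coriolis, so pressure-gradient force balances both:
(1/ρ)|∂P/∂n| = fV + V²/R  →  V² + fR·V − fR·V_g = 0
With fR = 1.25×10⁻⁴ × 1766×10³ m = 221 m/s:
V = [−fR + √((fR)² + 4 fR V_g)]/2 = [−221 + √(221² + 4×221×10.9)]/2 = 10.4 m/s
Subgeostrophic (V < V_g = 10.9 m/s), as expected around a low.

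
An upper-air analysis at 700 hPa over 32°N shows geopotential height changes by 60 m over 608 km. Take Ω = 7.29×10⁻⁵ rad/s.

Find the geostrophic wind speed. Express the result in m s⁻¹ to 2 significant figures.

Coriolis parameter at 32°N:
f = 2Ω sin φ = 2 × 7.29×10⁻⁵ × sin 32° = 7.73×10⁻⁵ s⁻¹
Height gradient: |∂Z/∂n| = 60 m / 608000 m = 9.87×10⁻⁵
On a pressure surface, geostrophic balance gives V_g = (g/f)|∂Z/∂n|:
V_g = 9.81 × 9.87×10⁻⁵ / 7.73×10⁻⁵ = 12.5 m/s

13 m s⁻¹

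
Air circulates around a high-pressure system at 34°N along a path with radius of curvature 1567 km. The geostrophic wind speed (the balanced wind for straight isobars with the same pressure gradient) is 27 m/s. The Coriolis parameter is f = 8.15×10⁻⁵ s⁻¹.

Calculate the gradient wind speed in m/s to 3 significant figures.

38.8 m/s

Around a high, pressure-gradient force acts outward with centrifugal, so Coriolis balances both:
fV = (1/ρ)|∂P/∂n| + V²/R  →  V² − fR·V + fR·V_g = 0
With fR = 8.15×10⁻⁵ × 1567×10³ m = 128 m/s:
V = [fR − √((fR)² − 4 fR V_g)]/2 = [128 − √(128² − 4×128×27)]/2 = 38.8 m/s
Supergeostrophic (V > V_g = 27 m/s), as expected around a high.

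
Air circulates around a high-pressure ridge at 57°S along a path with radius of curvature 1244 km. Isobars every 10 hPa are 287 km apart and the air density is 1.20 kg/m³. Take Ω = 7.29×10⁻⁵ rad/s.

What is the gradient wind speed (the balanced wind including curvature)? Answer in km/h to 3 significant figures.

Coriolis parameter at 57°S:
f = 2Ω sin φ = 2 × 7.29×10⁻⁵ × sin 57° = 1.22×10⁻⁴ s⁻¹
Pressure gradient: |∂P/∂n| = 1000 Pa / 287000 m = 3.48×10⁻³ Pa/m
Geostrophic speed: V_g = |∂P/∂n|/(fρ) = 3.48×10⁻³/(1.22×10⁻⁴ × 1.20) = 23.7 m/s
Around a high, pressure-gradient force acts outward with centrifugal, so Coriolis balances both:
fV = (1/ρ)|∂P/∂n| + V²/R  →  V² − fR·V + fR·V_g = 0
With fR = 1.22×10⁻⁴ × 1244×10³ m = 152 m/s:
V = [fR − √((fR)² − 4 fR V_g)]/2 = [152 − √(152² − 4×152×23.7)]/2 = 29.4 m/s
Supergeostrophic (V > V_g = 23.7 m/s), as expected around a high.
Converting: 29.4 m/s × 3.6 = 106 km/h

106 km/h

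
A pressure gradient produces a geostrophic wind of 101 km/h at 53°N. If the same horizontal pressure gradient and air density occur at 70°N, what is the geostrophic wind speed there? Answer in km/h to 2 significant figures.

86 km/h

With the same pressure gradient and density, V_g ∝ 1/f ∝ 1/sin φ.
V₂ = V₁ · sin φ₁ / sin φ₂ = 101 × sin 53° / sin 70°
V₂ = 101 × 0.7986/0.9397 = 86 km/h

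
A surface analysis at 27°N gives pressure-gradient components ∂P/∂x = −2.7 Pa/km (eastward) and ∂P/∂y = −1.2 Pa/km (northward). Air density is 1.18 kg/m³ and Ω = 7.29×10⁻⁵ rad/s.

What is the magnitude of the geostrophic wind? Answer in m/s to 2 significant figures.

Coriolis parameter at 27°N:
f = 2Ω sin φ = 2 × 7.29×10⁻⁵ × sin 27° = 6.62×10⁻⁵ s⁻¹
Component geostrophic relations (x east, y north):
u_g = −(1/(fρ)) ∂P/∂y,  v_g = (1/(fρ)) ∂P/∂x
u_g = −(−1.2×10⁻³)/(6.62×10⁻⁵ × 1.18) = 15.4 m/s;  v_g = (−2.7×10⁻³)/(6.62×10⁻⁵ × 1.18) = −34.6 m/s
|V_g| = √(u_g² + v_g²) = 37.8 m/s

38 m/s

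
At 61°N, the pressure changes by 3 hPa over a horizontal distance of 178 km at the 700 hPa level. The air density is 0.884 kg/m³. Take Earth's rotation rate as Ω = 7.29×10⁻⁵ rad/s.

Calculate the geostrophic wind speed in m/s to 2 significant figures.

15 m/s

Coriolis parameter at 61°N:
f = 2Ω sin φ = 2 × 7.29×10⁻⁵ × sin 61° = 1.28×10⁻⁴ s⁻¹
Pressure gradient: |∂P/∂n| = 300 Pa / 178000 m = 1.69×10⁻³ Pa/m
Geostrophic balance (pressure-gradient force = Coriolis force):
V_g = (1/(fρ)) |∂P/∂n| = 1.69×10⁻³ / (1.28×10⁻⁴ × 0.884) = 15.0 m/s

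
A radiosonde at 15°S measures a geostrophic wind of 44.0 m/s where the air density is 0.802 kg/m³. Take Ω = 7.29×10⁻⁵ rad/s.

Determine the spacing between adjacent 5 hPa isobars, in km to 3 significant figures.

Coriolis parameter at 15°S:
f = 2Ω sin φ = 2 × 7.29×10⁻⁵ × sin 15° = 3.77×10⁻⁵ s⁻¹
Geostrophic balance rearranged: |∂P/∂n| = f ρ V_g
|∂P/∂n| = 3.77×10⁻⁵ × 0.802 × 44.0 = 1.33×10⁻³ Pa/m
Isobar spacing: Δn = ΔP/|∂P/∂n| = 500 Pa / 1.33×10⁻³ Pa/m = 375482 m ≈ 375 km

375 km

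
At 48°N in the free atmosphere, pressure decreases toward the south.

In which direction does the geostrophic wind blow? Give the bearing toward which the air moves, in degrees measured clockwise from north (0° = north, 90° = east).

The pressure-gradient force points toward the south (bearing 180°).
Geostrophic balance: in the Northern Hemisphere the Coriolis force deflects motion to the right, so the geostrophic wind blows 90° to the right of the pressure-gradient force (low pressure on the left).
Rotating 180° by 90° clockwise gives 270° — the wind blows toward the west.

270°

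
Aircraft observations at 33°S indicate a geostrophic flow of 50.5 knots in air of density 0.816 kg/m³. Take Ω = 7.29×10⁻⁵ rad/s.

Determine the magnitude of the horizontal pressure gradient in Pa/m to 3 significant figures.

Coriolis parameter at 33°S:
f = 2Ω sin φ = 2 × 7.29×10⁻⁵ × sin 33° = 7.94×10⁻⁵ s⁻¹
Wind speed in SI: 50.5 knots = 26.0 m/s
Geostrophic balance rearranged: |∂P/∂n| = f ρ V_g
|∂P/∂n| = 7.94×10⁻⁵ × 0.816 × 26.0 = 1.68×10⁻³ Pa/m

1.68×10⁻³ Pa/m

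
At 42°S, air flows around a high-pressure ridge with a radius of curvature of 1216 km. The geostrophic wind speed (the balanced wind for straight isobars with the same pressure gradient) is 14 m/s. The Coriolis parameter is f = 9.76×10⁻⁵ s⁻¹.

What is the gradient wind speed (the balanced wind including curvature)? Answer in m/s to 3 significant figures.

Around a high, pressure-gradient force acts outward with centrifugal, so Coriolis balances both:
fV = (1/ρ)|∂P/∂n| + V²/R  →  V² − fR·V + fR·V_g = 0
With fR = 9.76×10⁻⁵ × 1216×10³ m = 119 m/s:
V = [fR − √((fR)² − 4 fR V_g)]/2 = [119 − √(119² − 4×119×14)]/2 = 16.2 m/s
Supergeostrophic (V > V_g = 14 m/s), as expected around a high.

16.2 m/s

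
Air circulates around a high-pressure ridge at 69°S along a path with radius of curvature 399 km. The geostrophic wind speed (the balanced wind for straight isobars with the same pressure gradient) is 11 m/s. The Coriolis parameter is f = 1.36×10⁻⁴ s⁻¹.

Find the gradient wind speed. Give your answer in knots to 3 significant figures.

Around a high, pressure-gradient force acts outward with centrifugal, so Coriolis balances both:
fV = (1/ρ)|∂P/∂n| + V²/R  →  V² − fR·V + fR·V_g = 0
With fR = 1.36×10⁻⁴ × 399×10³ m = 54.3 m/s:
V = [fR − √((fR)² − 4 fR V_g)]/2 = [54.3 − √(54.3² − 4×54.3×11)]/2 = 15.3 m/s
Supergeostrophic (V > V_g = 11 m/s), as expected around a high.
Converting: 15.3 m/s × 1.944 = 29.8 knots

29.8 knots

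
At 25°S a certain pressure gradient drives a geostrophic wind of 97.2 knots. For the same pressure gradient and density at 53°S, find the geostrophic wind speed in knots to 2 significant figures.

With the same pressure gradient and density, V_g ∝ 1/f ∝ 1/sin φ.
V₂ = V₁ · sin φ₁ / sin φ₂ = 97.2 × sin 25° / sin 53°
V₂ = 97.2 × 0.4226/0.7986 = 51 knots

51 knots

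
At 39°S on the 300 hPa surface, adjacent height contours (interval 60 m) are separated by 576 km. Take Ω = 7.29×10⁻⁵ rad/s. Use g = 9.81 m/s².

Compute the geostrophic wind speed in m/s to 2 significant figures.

11 m/s

Coriolis parameter at 39°S:
f = 2Ω sin φ = 2 × 7.29×10⁻⁵ × sin 39° = 9.18×10⁻⁵ s⁻¹
Height gradient: |∂Z/∂n| = 60 m / 576000 m = 1.04×10⁻⁴
On a pressure surface, geostrophic balance gives V_g = (g/f)|∂Z/∂n|:
V_g = 9.81 × 1.04×10⁻⁴ / 9.18×10⁻⁵ = 11.1 m/s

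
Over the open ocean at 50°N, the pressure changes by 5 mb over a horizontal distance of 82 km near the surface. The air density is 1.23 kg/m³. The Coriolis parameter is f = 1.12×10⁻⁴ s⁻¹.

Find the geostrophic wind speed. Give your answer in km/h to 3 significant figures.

Pressure gradient: |∂P/∂n| = 500 Pa / 82000 m = 6.10×10⁻³ Pa/m
Geostrophic balance (pressure-gradient force = Coriolis force):
V_g = (1/(fρ)) |∂P/∂n| = 6.10×10⁻³ / (1.12×10⁻⁴ × 1.23) = 44.3 m/s
Converting: 44.3 m/s × 3.6 = 159 km/h

159 km/h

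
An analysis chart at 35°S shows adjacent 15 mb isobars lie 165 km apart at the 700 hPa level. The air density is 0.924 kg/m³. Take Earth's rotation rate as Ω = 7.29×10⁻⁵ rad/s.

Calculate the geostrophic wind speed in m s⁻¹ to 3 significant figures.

Coriolis parameter at 35°S:
f = 2Ω sin φ = 2 × 7.29×10⁻⁵ × sin 35° = 8.36×10⁻⁵ s⁻¹
Pressure gradient: |∂P/∂n| = 1500 Pa / 165000 m = 9.09×10⁻³ Pa/m
Geostrophic balance (pressure-gradient force = Coriolis force):
V_g = (1/(fρ)) |∂P/∂n| = 9.09×10⁻³ / (8.36×10⁻⁵ × 0.924) = 118 m/s

118 m s⁻¹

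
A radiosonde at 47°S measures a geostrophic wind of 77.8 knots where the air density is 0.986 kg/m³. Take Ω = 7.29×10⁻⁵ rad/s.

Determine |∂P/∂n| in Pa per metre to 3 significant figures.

4.21×10⁻³ Pa/m

Coriolis parameter at 47°S:
f = 2Ω sin φ = 2 × 7.29×10⁻⁵ × sin 47° = 1.07×10⁻⁴ s⁻¹
Wind speed in SI: 77.8 knots = 40.0 m/s
Geostrophic balance rearranged: |∂P/∂n| = f ρ V_g
|∂P/∂n| = 1.07×10⁻⁴ × 0.986 × 40.0 = 4.21×10⁻³ Pa/m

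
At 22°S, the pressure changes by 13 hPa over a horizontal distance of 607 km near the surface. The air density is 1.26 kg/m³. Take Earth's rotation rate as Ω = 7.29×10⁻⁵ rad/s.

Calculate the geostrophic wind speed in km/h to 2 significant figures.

110 km/h

Coriolis parameter at 22°S:
f = 2Ω sin φ = 2 × 7.29×10⁻⁵ × sin 22° = 5.46×10⁻⁵ s⁻¹
Pressure gradient: |∂P/∂n| = 1300 Pa / 607000 m = 2.14×10⁻³ Pa/m
Geostrophic balance (pressure-gradient force = Coriolis force):
V_g = (1/(fρ)) |∂P/∂n| = 2.14×10⁻³ / (5.46×10⁻⁵ × 1.26) = 31.1 m/s
Converting: 31.1 m/s × 3.6 = 110 km/h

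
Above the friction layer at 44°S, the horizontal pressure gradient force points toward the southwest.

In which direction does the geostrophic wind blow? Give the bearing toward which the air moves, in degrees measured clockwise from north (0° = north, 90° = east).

The pressure-gradient force points toward the southwest (bearing 225°).
Geostrophic balance: in the Southern Hemisphere the Coriolis force deflects motion to the left, so the geostrophic wind blows 90° to the left of the pressure-gradient force (low pressure on the right).
Rotating 225° by 90° counterclockwise gives 135° — the wind blows toward the southeast.

135°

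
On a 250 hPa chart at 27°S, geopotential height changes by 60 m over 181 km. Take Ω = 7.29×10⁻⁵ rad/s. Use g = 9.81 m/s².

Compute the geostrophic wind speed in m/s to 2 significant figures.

49 m/s

Coriolis parameter at 27°S:
f = 2Ω sin φ = 2 × 7.29×10⁻⁵ × sin 27° = 6.62×10⁻⁵ s⁻¹
Height gradient: |∂Z/∂n| = 60 m / 181000 m = 3.31×10⁻⁴
On a pressure surface, geostrophic balance gives V_g = (g/f)|∂Z/∂n|:
V_g = 9.81 × 3.31×10⁻⁴ / 6.62×10⁻⁵ = 49.1 m/s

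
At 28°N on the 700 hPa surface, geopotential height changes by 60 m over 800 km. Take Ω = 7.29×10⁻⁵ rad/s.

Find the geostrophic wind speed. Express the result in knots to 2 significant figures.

21 knots

Coriolis parameter at 28°N:
f = 2Ω sin φ = 2 × 7.29×10⁻⁵ × sin 28° = 6.84×10⁻⁵ s⁻¹
Height gradient: |∂Z/∂n| = 60 m / 800000 m = 7.50×10⁻⁵
On a pressure surface, geostrophic balance gives V_g = (g/f)|∂Z/∂n|:
V_g = 9.81 × 7.50×10⁻⁵ / 6.84×10⁻⁵ = 10.7 m/s
Converting: 10.7 m/s × 1.944 = 21 knots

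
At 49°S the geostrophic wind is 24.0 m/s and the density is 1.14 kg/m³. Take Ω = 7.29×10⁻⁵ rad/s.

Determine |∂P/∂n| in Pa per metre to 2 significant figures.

3.0×10⁻³ Pa/m

Coriolis parameter at 49°S:
f = 2Ω sin φ = 2 × 7.29×10⁻⁵ × sin 49° = 1.10×10⁻⁴ s⁻¹
Geostrophic balance rearranged: |∂P/∂n| = f ρ V_g
|∂P/∂n| = 1.10×10⁻⁴ × 1.14 × 24.0 = 3.01×10⁻³ Pa/m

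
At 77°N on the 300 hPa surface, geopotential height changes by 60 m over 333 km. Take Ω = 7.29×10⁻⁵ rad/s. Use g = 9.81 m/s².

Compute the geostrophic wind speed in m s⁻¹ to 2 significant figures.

Coriolis parameter at 77°N:
f = 2Ω sin φ = 2 × 7.29×10⁻⁵ × sin 77° = 1.42×10⁻⁴ s⁻¹
Height gradient: |∂Z/∂n| = 60 m / 333000 m = 1.80×10⁻⁴
On a pressure surface, geostrophic balance gives V_g = (g/f)|∂Z/∂n|:
V_g = 9.81 × 1.80×10⁻⁴ / 1.42×10⁻⁴ = 12.4 m/s

12 m s⁻¹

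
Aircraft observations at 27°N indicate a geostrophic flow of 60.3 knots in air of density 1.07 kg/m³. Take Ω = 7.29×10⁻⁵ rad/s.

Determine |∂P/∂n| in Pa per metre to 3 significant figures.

2.20×10⁻³ Pa/m

Coriolis parameter at 27°N:
f = 2Ω sin φ = 2 × 7.29×10⁻⁵ × sin 27° = 6.62×10⁻⁵ s⁻¹
Wind speed in SI: 60.3 knots = 31.0 m/s
Geostrophic balance rearranged: |∂P/∂n| = f ρ V_g
|∂P/∂n| = 6.62×10⁻⁵ × 1.07 × 31.0 = 2.20×10⁻³ Pa/m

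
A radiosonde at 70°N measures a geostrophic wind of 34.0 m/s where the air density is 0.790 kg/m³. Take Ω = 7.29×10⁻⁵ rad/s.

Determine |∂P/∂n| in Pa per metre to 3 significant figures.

Coriolis parameter at 70°N:
f = 2Ω sin φ = 2 × 7.29×10⁻⁵ × sin 70° = 1.37×10⁻⁴ s⁻¹
Geostrophic balance rearranged: |∂P/∂n| = f ρ V_g
|∂P/∂n| = 1.37×10⁻⁴ × 0.790 × 34.0 = 3.68×10⁻³ Pa/m

3.68×10⁻³ Pa/m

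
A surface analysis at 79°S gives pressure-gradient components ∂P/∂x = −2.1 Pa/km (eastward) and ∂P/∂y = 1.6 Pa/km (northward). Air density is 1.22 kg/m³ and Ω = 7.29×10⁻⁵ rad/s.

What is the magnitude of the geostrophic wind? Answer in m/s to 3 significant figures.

Coriolis parameter at 79°S:
f = 2Ω sin φ = 2 × 7.29×10⁻⁵ × sin 79° = 1.43×10⁻⁴ s⁻¹
In the Southern Hemisphere f is negative: f = −1.43×10⁻⁴ s⁻¹.
Component geostrophic relations (x east, y north):
u_g = −(1/(fρ)) ∂P/∂y,  v_g = (1/(fρ)) ∂P/∂x
u_g = −(1.6×10⁻³)/(−1.43×10⁻⁴ × 1.22) = 9.16 m/s;  v_g = (−2.1×10⁻³)/(−1.43×10⁻⁴ × 1.22) = 12.0 m/s
|V_g| = √(u_g² + v_g²) = 15.1 m/s

15.1 m/s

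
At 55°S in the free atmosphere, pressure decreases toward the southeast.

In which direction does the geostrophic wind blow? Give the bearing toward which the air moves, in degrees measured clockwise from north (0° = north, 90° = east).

045°

The pressure-gradient force points toward the southeast (bearing 135°).
Geostrophic balance: in the Southern Hemisphere the Coriolis force deflects motion to the left, so the geostrophic wind blows 90° to the left of the pressure-gradient force (low pressure on the right).
Rotating 135° by 90° counterclockwise gives 045° — the wind blows toward the northeast.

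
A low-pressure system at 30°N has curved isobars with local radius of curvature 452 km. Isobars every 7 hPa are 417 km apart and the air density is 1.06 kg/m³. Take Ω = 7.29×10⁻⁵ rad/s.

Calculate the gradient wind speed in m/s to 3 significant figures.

Coriolis parameter at 30°N:
f = 2Ω sin φ = 2 × 7.29×10⁻⁵ × sin 30° = 7.29×10⁻⁵ s⁻¹
Pressure gradient: |∂P/∂n| = 700 Pa / 417000 m = 1.68×10⁻³ Pa/m
Geostrophic speed: V_g = |∂P/∂n|/(fρ) = 1.68×10⁻³/(7.29×10⁻⁵ × 1.06) = 21.7 m/s
Around a low, centrifugal force acts outward with Coriolis, so pressure-gradient force balances both:
(1/ρ)|∂P/∂n| = fV + V²/R  →  V² + fR·V − fR·V_g = 0
With fR = 7.29×10⁻⁵ × 452×10³ m = 33.0 m/s:
V = [−fR + √((fR)² + 4 fR V_g)]/2 = [−33.0 + √(33.0² + 4×33.0×21.7)]/2 = 14.9 m/s
Subgeostrophic (V < V_g = 21.7 m/s), as expected around a low.

14.9 m/s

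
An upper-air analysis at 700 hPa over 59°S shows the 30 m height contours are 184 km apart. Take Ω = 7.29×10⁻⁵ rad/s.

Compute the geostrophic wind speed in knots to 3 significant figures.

Coriolis parameter at 59°S:
f = 2Ω sin φ = 2 × 7.29×10⁻⁵ × sin 59° = 1.25×10⁻⁴ s⁻¹
Height gradient: |∂Z/∂n| = 30 m / 184000 m = 1.63×10⁻⁴
On a pressure surface, geostrophic balance gives V_g = (g/f)|∂Z/∂n|:
V_g = 9.81 × 1.63×10⁻⁴ / 1.25×10⁻⁴ = 12.8 m/s
Converting: 12.8 m/s × 1.944 = 24.9 knots

24.9 knots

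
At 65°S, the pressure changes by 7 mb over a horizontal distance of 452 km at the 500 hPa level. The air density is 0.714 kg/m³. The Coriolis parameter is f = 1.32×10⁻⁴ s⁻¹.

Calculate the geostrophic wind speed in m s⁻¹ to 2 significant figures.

Pressure gradient: |∂P/∂n| = 700 Pa / 452000 m = 1.55×10⁻³ Pa/m
Geostrophic balance (pressure-gradient force = Coriolis force):
V_g = (1/(fρ)) |∂P/∂n| = 1.55×10⁻³ / (1.32×10⁻⁴ × 0.714) = 16.4 m/s

16 m s⁻¹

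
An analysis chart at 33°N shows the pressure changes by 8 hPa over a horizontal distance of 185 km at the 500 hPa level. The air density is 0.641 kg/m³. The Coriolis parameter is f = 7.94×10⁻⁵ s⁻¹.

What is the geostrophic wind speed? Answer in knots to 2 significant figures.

170 knots

Pressure gradient: |∂P/∂n| = 800 Pa / 185000 m = 4.32×10⁻³ Pa/m
Geostrophic balance (pressure-gradient force = Coriolis force):
V_g = (1/(fρ)) |∂P/∂n| = 4.32×10⁻³ / (7.94×10⁻⁵ × 0.641) = 85.0 m/s
Converting: 85.0 m/s × 1.944 = 170 knots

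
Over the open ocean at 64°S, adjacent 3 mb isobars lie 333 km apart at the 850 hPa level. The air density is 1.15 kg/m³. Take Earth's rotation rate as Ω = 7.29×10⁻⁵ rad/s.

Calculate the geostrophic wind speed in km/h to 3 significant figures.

Coriolis parameter at 64°S:
f = 2Ω sin φ = 2 × 7.29×10⁻⁵ × sin 64° = 1.31×10⁻⁴ s⁻¹
Pressure gradient: |∂P/∂n| = 300 Pa / 333000 m = 9.01×10⁻⁴ Pa/m
Geostrophic balance (pressure-gradient force = Coriolis force):
V_g = (1/(fρ)) |∂P/∂n| = 9.01×10⁻⁴ / (1.31×10⁻⁴ × 1.15) = 5.98 m/s
Converting: 5.98 m/s × 3.6 = 21.5 km/h

21.5 km/h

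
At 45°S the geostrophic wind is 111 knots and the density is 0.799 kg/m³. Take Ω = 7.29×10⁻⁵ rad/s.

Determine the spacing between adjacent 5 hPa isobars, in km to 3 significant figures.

106 km

Coriolis parameter at 45°S:
f = 2Ω sin φ = 2 × 7.29×10⁻⁵ × sin 45° = 1.03×10⁻⁴ s⁻¹
Wind speed in SI: 111 knots = 57.1 m/s
Geostrophic balance rearranged: |∂P/∂n| = f ρ V_g
|∂P/∂n| = 1.03×10⁻⁴ × 0.799 × 57.1 = 4.70×10⁻³ Pa/m
Isobar spacing: Δn = ΔP/|∂P/∂n| = 500 Pa / 4.70×10⁻³ Pa/m = 106297 m ≈ 106 km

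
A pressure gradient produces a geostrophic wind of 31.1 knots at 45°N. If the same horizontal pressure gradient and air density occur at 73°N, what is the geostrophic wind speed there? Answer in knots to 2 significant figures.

With the same pressure gradient and density, V_g ∝ 1/f ∝ 1/sin φ.
V₂ = V₁ · sin φ₁ / sin φ₂ = 31.1 × sin 45° / sin 73°
V₂ = 31.1 × 0.7071/0.9563 = 23 knots

23 knots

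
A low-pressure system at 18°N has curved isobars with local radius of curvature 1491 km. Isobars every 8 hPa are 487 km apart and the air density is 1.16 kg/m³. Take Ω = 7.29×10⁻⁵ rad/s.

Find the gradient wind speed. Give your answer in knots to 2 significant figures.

45 knots

Coriolis parameter at 18°N:
f = 2Ω sin φ = 2 × 7.29×10⁻⁵ × sin 18° = 4.51×10⁻⁵ s⁻¹
Pressure gradient: |∂P/∂n| = 800 Pa / 487000 m = 1.64×10⁻³ Pa/m
Geostrophic speed: V_g = |∂P/∂n|/(fρ) = 1.64×10⁻³/(4.51×10⁻⁵ × 1.16) = 31.4 m/s
Around a low, centrifugal force acts outward with Coriolis, so pressure-gradient force balances both:
(1/ρ)|∂P/∂n| = fV + V²/R  →  V² + fR·V − fR·V_g = 0
With fR = 4.51×10⁻⁵ × 1491×10³ m = 67.2 m/s:
V = [−fR + √((fR)² + 4 fR V_g)]/2 = [−67.2 + √(67.2² + 4×67.2×31.4)]/2 = 23.3 m/s
Subgeostrophic (V < V_g = 31.4 m/s), as expected around a low.
Converting: 23.3 m/s × 1.944 = 45 knots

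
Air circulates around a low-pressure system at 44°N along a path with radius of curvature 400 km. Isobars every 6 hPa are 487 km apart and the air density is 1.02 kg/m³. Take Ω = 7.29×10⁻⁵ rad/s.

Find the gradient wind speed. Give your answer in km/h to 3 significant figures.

Coriolis parameter at 44°N:
f = 2Ω sin φ = 2 × 7.29×10⁻⁵ × sin 44° = 1.01×10⁻⁴ s⁻¹
Pressure gradient: |∂P/∂n| = 600 Pa / 487000 m = 1.23×10⁻³ Pa/m
Geostrophic speed: V_g = |∂P/∂n|/(fρ) = 1.23×10⁻³/(1.01×10⁻⁴ × 1.02) = 11.9 m/s
Around a low, centrifugal force acts outward with Coriolis, so pressure-gradient force balances both:
(1/ρ)|∂P/∂n| = fV + V²/R  →  V² + fR·V − fR·V_g = 0
With fR = 1.01×10⁻⁴ × 400×10³ m = 40.5 m/s:
V = [−fR + √((fR)² + 4 fR V_g)]/2 = [−40.5 + √(40.5² + 4×40.5×11.9)]/2 = 9.63 m/s
Subgeostrophic (V < V_g = 11.9 m/s), as expected around a low.
Converting: 9.63 m/s × 3.6 = 34.7 km/h

34.7 km/h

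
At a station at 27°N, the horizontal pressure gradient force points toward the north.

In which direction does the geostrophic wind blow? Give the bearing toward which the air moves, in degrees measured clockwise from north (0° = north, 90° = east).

090°

The pressure-gradient force points toward the north (bearing 000°).
Geostrophic balance: in the Northern Hemisphere the Coriolis force deflects motion to the right, so the geostrophic wind blows 90° to the right of the pressure-gradient force (low pressure on the left).
Rotating 000° by 90° clockwise gives 090° — the wind blows toward the east.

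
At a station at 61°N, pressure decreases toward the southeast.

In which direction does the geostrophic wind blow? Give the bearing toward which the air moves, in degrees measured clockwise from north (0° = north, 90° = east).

225°

The pressure-gradient force points toward the southeast (bearing 135°).
Geostrophic balance: in the Northern Hemisphere the Coriolis force deflects motion to the right, so the geostrophic wind blows 90° to the right of the pressure-gradient force (low pressure on the left).
Rotating 135° by 90° clockwise gives 225° — the wind blows toward the southwest.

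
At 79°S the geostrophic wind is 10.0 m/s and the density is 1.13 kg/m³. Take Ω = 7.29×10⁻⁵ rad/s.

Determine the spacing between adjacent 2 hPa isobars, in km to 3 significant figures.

124 km

Coriolis parameter at 79°S:
f = 2Ω sin φ = 2 × 7.29×10⁻⁵ × sin 79° = 1.43×10⁻⁴ s⁻¹
Geostrophic balance rearranged: |∂P/∂n| = f ρ V_g
|∂P/∂n| = 1.43×10⁻⁴ × 1.13 × 10.0 = 1.62×10⁻³ Pa/m
Isobar spacing: Δn = ΔP/|∂P/∂n| = 200 Pa / 1.62×10⁻³ Pa/m = 123665 m ≈ 124 km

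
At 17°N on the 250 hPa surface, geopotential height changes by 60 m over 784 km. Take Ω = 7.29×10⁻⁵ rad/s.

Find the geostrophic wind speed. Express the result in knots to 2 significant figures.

34 knots

Coriolis parameter at 17°N:
f = 2Ω sin φ = 2 × 7.29×10⁻⁵ × sin 17° = 4.26×10⁻⁵ s⁻¹
Height gradient: |∂Z/∂n| = 60 m / 784000 m = 7.65×10⁻⁵
On a pressure surface, geostrophic balance gives V_g = (g/f)|∂Z/∂n|:
V_g = 9.81 × 7.65×10⁻⁵ / 4.26×10⁻⁵ = 17.6 m/s
Converting: 17.6 m/s × 1.944 = 34 knots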